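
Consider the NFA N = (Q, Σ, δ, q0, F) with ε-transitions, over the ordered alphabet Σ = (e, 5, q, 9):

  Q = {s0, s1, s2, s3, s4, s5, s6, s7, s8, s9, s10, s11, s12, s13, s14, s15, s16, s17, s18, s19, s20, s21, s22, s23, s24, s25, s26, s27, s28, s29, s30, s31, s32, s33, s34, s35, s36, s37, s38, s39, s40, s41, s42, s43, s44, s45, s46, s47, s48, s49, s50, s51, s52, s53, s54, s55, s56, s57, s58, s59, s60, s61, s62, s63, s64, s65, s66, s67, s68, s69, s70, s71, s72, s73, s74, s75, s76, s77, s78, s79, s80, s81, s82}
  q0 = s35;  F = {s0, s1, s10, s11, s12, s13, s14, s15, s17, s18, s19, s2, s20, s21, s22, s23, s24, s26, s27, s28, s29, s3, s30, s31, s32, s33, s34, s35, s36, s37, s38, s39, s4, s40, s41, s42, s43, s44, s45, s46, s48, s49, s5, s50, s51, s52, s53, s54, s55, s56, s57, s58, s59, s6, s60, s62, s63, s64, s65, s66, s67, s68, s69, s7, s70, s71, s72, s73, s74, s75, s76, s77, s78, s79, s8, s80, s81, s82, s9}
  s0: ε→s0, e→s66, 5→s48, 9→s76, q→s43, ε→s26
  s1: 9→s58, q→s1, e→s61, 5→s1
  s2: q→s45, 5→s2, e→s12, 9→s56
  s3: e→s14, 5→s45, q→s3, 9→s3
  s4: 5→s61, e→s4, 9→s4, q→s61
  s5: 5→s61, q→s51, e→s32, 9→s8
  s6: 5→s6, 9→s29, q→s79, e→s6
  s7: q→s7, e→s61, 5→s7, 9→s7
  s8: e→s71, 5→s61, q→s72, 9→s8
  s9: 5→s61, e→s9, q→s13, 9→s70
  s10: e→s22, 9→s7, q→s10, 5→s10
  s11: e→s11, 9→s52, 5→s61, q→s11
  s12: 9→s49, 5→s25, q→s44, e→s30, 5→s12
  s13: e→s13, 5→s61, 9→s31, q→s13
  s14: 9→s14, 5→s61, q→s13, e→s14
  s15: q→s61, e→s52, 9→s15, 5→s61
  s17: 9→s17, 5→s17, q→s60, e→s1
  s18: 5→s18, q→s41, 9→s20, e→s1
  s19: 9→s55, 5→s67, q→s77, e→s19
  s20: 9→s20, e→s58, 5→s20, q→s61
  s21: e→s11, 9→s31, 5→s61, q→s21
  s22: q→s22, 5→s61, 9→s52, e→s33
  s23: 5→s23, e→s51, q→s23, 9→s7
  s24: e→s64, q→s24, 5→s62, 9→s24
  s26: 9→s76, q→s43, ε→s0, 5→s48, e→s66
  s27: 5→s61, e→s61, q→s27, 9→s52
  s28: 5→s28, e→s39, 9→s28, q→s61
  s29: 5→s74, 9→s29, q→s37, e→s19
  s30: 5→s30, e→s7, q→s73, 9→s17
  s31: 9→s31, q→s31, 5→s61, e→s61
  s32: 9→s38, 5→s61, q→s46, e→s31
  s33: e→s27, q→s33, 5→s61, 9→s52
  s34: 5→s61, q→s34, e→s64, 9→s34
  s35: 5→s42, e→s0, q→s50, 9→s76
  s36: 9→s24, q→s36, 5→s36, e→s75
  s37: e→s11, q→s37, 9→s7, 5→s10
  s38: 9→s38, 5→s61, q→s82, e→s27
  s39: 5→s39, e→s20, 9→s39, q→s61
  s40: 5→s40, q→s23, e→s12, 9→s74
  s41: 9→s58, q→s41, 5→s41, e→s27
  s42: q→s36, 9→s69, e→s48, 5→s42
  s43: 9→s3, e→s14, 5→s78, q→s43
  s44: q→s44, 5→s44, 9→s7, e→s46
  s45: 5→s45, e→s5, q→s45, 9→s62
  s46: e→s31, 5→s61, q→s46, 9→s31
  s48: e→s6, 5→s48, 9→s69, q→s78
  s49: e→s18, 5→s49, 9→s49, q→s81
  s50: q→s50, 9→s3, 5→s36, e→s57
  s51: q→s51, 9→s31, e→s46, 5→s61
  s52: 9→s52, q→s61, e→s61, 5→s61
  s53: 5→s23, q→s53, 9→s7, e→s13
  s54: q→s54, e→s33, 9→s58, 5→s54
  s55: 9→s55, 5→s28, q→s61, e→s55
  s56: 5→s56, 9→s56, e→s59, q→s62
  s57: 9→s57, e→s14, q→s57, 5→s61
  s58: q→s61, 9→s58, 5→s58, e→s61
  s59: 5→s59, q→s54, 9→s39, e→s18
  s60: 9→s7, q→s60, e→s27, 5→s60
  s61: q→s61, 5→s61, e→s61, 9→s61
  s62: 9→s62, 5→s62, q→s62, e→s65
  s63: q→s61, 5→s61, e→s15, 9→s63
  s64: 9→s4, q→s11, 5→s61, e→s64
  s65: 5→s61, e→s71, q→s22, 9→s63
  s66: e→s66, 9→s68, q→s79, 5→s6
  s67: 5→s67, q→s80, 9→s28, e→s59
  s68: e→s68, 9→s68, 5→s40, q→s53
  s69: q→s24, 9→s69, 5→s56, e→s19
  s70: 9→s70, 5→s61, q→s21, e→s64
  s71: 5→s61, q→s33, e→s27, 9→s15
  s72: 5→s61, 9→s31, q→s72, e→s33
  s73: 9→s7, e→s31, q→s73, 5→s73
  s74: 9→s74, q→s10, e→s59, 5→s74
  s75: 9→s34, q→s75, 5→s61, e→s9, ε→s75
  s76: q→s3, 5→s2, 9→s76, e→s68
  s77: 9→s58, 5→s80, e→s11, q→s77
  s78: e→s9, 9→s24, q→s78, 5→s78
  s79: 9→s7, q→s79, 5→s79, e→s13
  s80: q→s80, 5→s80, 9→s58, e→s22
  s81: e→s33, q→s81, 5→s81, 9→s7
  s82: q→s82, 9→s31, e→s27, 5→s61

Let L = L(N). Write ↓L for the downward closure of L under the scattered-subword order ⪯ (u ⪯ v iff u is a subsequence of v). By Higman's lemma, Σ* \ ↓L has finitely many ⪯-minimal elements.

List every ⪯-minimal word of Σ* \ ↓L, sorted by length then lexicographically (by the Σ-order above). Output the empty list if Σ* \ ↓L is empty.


min(Σ*\↓L) = [qe5, eeq9e, 59e9q, 9eq9e, 95eeee].

|Q|=83, |F|=79, |δ|=325 (4 ε).
min D↑ (79 st, q0=0, F={22}): 0:e→1,5→2,q→3,9→4 1:e→5,5→6,q→7,9→4 2:e→6,5→2,q→8,9→9 3:e→10,5→8,q→3,9→11 4:e→12,5→13,q→11,9→4 5:e→5,5→14,q→15,9→12 6:e→14,5→6,q→16,9→9 7:e→17,5→16,q→7,9→11 8:e→18,5→8,q→8,9→19 9:e→20,5→21,q→19,9→9 10:e→17,5→22,q→10,9→10 11:e→17,5→23,q→11,9→11 12:e→12,5→24,q→25,9→12 13:e→26,5→13,q→23,9→21 14:e→14,5→14,q→15,9→27 15:e→28,5→15,q→15,9→29 16:e→30,5→16,q→16,9→19 17:e→17,5→22,q→28,9→17 18:e→30,5→22,q→18,9→31 19:e→32,5→33,q→19,9→19 20:e→20,5→34,q→35,9→36 21:e→37,5→21,q→33,9→21 22:e→22,5→22,q→22,9→22 23:e→38,5→23,q→23,9→33 24:e→26,5→24,q→39,9→40 25:e→28,5→39,q→25,9→29 26:e→41,5→26,q→42,9→43 27:e→20,5→40,q→44,9→27 28:e→28,5→22,q→28,9→45 29:e→22,5→29,q→29,9→29 30:e→30,5→22,q→28,9→46 31:e→32,5→22,q→31,9→31 32:e→32,5→22,q→47,9→48 33:e→49,5→33,q→33,9→33 34:e→37,5→34,q→50,9→51 35:e→47,5→50,q→35,9→52 36:e→36,5→51,q→22,9→36 37:e→53,5→37,q→54,9→55 38:e→56,5→22,q→57,9→58 39:e→57,5→39,q→39,9→29 40:e→37,5→40,q→59,9→40 41:e→29,5→41,q→60,9→61 42:e→62,5→42,q→42,9→29 43:e→53,5→43,q→63,9→43 44:e→47,5→59,q→44,9→29 45:e→22,5→22,q→45,9→45 46:e→32,5→22,q→64,9→46 47:e→47,5→22,q→47,9→65 48:e→48,5→22,q→22,9→48 49:e→66,5→22,q→67,9→68 50:e→67,5→50,q→50,9→52 51:e→55,5→51,q→22,9→51 52:e→22,5→52,q→22,9→52 53:e→69,5→53,q→70,9→71 54:e→72,5→54,q→54,9→52 55:e→71,5→55,q→22,9→55 56:e→45,5→22,q→62,9→73 57:e→62,5→22,q→57,9→45 58:e→66,5→22,q→74,9→58 59:e→67,5→59,q→59,9→29 60:e→45,5→60,q→60,9→29 61:e→69,5→61,q→75,9→61 62:e→45,5→22,q→62,9→45 63:e→72,5→63,q→63,9→29 64:e→47,5→22,q→64,9→45 65:e→22,5→22,q→22,9→65 66:e→76,5→22,q→72,9→77 67:e→72,5→22,q→67,9→65 68:e→77,5→22,q→22,9→68 69:e→22,5→69,q→69,9→52 70:e→76,5→70,q→70,9→52 71:e→52,5→71,q→22,9→71 72:e→76,5→22,q→72,9→65 73:e→76,5→22,q→78,9→73 74:e→72,5→22,q→74,9→45 75:e→76,5→75,q→75,9→29 76:e→22,5→22,q→76,9→65 77:e→65,5→22,q→22,9→77 78:e→76,5→22,q→78,9→45 (ε-aug+det+¬).
'qe5': N↓-sim [81, 53, 29, 1] end={s61} — reject; 3/3 del acc.
'eeq9e': |S_i|=[81, 77, 61, 29, 5, 1] end={s61} rej; 5/5 single-dels accept.
'59e9q': N↓-sim [81, 69, 47, 26, 10, 1] end={s61} rej; 5/5 single-dels accept.
'9eq9e': |S_i|=[81, 67, 53, 26, 5, 1] end={s61} — reject; 5/5 del acc.
'95eeee': |S_i|=[81, 67, 47, 36, 21, 7, 1] end={s61} ∉↓L; 6/6 single-dels accept.
5 minimals (antichain).


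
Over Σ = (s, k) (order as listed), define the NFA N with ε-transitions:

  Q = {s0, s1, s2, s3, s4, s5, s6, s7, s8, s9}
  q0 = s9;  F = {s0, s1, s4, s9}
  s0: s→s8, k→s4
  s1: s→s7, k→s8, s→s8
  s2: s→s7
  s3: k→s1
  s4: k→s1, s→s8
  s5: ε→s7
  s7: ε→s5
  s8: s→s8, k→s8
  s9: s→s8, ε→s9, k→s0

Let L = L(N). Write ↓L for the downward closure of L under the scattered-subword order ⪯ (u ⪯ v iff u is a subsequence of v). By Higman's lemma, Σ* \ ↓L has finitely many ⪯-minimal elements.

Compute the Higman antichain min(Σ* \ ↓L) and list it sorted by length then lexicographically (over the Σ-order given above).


Antichain: [s, kkkk].

|Q|=10, |F|=4, |δ|=16 (3 ε).
min D↑ (5 st, q0=0, F={1}): 0:s→1,k→2 1:s→1,k→1 2:s→1,k→3 3:s→1,k→4 4:s→1,k→1 [Hopcroft].
's': run [7, 3] end={s5,s7,s8} rej; 1/1 del acc.
'kkkk': run [7, 6, 5, 4, 1] end={s8} — reject; 4/4 deletions ∈↓L.
2 obstructions.


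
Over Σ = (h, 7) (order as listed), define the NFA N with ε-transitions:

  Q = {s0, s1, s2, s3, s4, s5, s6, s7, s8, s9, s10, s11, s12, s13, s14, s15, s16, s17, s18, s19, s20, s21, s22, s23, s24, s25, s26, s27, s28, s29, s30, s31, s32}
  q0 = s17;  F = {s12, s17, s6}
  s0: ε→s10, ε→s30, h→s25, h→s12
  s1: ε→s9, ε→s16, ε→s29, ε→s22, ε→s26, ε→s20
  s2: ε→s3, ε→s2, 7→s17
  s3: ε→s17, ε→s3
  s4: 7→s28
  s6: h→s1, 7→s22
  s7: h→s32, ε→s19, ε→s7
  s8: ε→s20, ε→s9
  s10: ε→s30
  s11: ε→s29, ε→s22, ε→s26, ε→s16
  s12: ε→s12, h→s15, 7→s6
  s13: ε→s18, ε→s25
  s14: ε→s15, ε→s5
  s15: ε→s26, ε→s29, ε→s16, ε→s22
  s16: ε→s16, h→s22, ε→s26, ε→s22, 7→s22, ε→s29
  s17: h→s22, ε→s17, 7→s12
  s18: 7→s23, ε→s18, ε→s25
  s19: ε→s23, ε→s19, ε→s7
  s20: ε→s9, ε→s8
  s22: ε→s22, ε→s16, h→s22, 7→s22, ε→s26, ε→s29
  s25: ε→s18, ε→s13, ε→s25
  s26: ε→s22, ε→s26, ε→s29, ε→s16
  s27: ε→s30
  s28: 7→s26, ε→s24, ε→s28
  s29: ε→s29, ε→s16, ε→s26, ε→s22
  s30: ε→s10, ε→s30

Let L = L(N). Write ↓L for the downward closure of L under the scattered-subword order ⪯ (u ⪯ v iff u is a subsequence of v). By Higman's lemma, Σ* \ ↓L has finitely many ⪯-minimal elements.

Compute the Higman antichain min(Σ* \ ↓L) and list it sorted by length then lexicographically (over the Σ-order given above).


A = [h, 777].

|Q|=33, |F|=3, |δ|=79 (62 ε).
min D↑ (4 st, q0=0, F={1}): 0:h→1,7→2 1:h→1,7→1 2:h→1,7→3 3:h→1,7→1 [Hopcroft].
'h': N↓-sim [12, 9] end={s1,s15,s16,s20,s22,s26,s29,s8,s9} ∉↓L; 1/1 del acc.
'777': |S_i|=[12, 11, 9, 4] end={s16,s22,s26,s29} rej; 3/3 del acc.
2 obstructions.


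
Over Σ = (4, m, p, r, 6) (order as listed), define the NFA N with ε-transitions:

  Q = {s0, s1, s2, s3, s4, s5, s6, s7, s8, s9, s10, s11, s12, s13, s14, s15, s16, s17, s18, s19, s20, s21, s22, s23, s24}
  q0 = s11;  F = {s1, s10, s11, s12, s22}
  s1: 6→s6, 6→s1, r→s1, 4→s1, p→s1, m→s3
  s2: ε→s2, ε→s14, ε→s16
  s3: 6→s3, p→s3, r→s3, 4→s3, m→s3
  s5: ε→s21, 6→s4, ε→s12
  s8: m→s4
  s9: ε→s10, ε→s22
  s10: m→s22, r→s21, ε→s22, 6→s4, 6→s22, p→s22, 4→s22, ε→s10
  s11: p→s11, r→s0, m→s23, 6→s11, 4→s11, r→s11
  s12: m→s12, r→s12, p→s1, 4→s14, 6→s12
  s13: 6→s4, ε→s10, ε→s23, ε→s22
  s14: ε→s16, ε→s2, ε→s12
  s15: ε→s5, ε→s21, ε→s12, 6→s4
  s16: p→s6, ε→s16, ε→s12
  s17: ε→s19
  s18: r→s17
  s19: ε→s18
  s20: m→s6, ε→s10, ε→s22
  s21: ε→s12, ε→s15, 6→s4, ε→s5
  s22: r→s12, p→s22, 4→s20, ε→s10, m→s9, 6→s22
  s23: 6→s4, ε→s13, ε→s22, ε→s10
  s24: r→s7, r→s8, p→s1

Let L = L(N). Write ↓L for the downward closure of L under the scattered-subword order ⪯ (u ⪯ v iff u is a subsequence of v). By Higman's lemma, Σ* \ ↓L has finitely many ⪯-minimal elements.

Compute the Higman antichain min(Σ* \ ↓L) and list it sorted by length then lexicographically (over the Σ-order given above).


|Q|=25, |F|=5, |δ|=76 (31 ε).
min D↑ (5 st, q0=0, F={4}): 0:4→0,m→1,p→0,r→0,6→0 1:4→1,m→1,p→1,r→2,6→1 2:4→2,m→2,p→3,r→2,6→2 3:4→3,m→4,p→3,r→3,6→3 4:4→4,m→4,p→4,r→4,6→4 (ε-aug+det+¬).
'mrpm': |S_i|=[19, 17, 11, 3, 1] end={s3} ∉↓L; 4/4 single-dels accept.
1 obstructions.

min(Σ*\↓L) = [mrpm].


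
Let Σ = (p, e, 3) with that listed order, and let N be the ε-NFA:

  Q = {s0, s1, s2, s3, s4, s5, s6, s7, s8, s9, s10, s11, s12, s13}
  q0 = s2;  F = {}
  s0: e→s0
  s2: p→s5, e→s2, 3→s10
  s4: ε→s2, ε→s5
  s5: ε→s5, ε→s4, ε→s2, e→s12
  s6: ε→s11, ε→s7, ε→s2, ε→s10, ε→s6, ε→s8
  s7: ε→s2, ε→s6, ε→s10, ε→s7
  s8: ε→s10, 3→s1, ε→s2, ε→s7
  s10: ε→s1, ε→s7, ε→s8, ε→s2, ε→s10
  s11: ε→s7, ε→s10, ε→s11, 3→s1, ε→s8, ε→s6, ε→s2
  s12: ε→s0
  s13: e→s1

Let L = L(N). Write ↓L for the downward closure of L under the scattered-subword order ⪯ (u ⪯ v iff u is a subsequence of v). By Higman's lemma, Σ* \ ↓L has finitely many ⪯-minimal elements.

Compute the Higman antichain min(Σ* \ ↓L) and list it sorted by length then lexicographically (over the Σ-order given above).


Antichain: [ε].

|Q|=14, |F|=0, |δ|=38 (30 ε).
min D↑ (1 st, q0=0, F={0}): 0:p→0,e→0,3→0 [Hopcroft].
ε ∈ L(D↑) — L = ∅.


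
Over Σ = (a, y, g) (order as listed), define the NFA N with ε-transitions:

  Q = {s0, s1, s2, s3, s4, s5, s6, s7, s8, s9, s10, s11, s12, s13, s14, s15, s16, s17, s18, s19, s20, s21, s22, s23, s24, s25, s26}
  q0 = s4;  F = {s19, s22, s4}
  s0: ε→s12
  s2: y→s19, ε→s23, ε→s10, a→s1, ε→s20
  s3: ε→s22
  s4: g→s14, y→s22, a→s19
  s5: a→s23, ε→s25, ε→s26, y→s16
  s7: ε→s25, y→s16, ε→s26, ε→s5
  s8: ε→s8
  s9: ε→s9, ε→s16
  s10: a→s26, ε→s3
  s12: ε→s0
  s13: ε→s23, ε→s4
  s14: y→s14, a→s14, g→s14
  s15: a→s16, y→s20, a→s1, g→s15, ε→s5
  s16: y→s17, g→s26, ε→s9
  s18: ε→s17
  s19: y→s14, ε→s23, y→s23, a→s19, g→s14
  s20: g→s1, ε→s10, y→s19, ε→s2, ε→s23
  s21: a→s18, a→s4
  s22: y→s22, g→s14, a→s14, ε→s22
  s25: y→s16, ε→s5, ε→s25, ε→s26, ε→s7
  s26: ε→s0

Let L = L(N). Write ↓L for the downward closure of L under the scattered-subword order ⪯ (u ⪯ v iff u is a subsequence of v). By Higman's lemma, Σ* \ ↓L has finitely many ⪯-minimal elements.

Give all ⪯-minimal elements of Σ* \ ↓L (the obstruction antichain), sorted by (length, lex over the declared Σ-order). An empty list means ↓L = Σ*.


A = [g, ay, ya].

|Q|=27, |F|=3, |δ|=60 (30 ε).
min D↑ (4 st, q0=0, F={3}): 0:a→1,y→2,g→3 1:a→1,y→3,g→3 2:a→3,y→2,g→3 3:a→3,y→3,g→3.
'g': N↓-sim [5, 1] end={s14} ∉↓L; 1/1 deletions ∈↓L.
'ay': run [5, 3, 2] end={s14,s23} rej; 2/2 del acc.
'ya': |S_i|=[5, 3, 1] end={s14} — reject; 2/2 deletions ∈↓L.
3 obstructions.


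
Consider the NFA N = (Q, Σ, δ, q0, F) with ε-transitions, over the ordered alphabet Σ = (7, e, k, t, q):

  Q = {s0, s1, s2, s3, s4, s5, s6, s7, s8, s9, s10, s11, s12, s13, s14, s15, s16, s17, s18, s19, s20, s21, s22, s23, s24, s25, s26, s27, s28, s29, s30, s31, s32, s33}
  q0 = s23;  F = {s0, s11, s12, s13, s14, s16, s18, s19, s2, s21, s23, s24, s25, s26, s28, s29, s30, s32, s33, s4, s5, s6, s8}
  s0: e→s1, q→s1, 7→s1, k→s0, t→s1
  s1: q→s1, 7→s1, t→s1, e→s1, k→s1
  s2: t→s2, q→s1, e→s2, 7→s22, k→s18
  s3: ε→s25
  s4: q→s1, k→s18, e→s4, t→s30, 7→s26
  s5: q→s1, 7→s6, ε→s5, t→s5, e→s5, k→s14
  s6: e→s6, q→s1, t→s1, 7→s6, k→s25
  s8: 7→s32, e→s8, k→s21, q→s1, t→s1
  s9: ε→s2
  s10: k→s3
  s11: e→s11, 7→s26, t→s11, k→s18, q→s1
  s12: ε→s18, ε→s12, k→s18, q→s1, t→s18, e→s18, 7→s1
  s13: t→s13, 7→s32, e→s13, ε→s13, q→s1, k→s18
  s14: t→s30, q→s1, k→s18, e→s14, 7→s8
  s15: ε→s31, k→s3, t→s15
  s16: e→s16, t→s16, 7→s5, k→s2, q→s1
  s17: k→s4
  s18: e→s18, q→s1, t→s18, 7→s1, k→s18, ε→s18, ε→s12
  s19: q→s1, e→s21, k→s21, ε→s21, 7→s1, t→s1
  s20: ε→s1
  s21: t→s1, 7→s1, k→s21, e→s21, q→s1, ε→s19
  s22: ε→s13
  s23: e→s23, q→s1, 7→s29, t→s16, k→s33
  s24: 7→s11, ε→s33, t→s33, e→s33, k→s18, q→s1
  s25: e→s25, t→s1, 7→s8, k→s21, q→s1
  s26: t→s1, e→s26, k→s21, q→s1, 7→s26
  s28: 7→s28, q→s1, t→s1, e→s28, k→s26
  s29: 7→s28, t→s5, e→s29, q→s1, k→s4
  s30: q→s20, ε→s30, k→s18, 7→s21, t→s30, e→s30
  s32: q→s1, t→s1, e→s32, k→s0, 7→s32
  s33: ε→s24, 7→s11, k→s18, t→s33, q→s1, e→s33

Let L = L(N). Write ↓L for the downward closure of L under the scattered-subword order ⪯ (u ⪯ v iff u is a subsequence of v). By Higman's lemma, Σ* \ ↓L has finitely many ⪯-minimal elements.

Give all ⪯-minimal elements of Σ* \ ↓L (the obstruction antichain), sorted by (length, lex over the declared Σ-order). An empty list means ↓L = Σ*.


A = [q, 77t, kk7, 7kt77, tk77ke].

|Q|=34, |F|=23, |δ|=140 (16 ε).
min D↑ (21 st, q0=0, F={4}): 0:7→1,e→0,k→2,t→3,q→4 1:7→5,e→1,k→6,t→7,q→4 2:7→8,e→2,k→9,t→2,q→4 3:7→7,e→3,k→10,t→3,q→4 4:7→4,e→4,k→4,t→4,q→4 5:7→5,e→5,k→11,t→4,q→4 6:7→11,e→6,k→9,t→12,q→4 7:7→13,e→7,k→14,t→7,q→4 8:7→11,e→8,k→9,t→8,q→4 9:7→4,e→9,k→9,t→9,q→4 10:7→15,e→10,k→9,t→10,q→4 11:7→11,e→11,k→16,t→4,q→4 12:7→16,e→12,k→9,t→12,q→4 13:7→13,e→13,k→17,t→4,q→4 14:7→18,e→14,k→9,t→12,q→4 15:7→19,e→15,k→9,t→15,q→4 16:7→4,e→16,k→16,t→4,q→4 17:7→18,e→17,k→16,t→4,q→4 18:7→19,e→18,k→16,t→4,q→4 19:7→19,e→19,k→20,t→4,q→4 20:7→4,e→4,k→20,t→4,q→4 [Hopcroft].
'q': |S_i|=[26, 2] end={s1,s20} rej; 1/1 deletions ∈↓L.
'77t': |S_i|=[26, 21, 10, 1] end={s1} rej; 3/3 deletions ∈↓L.
'kk7': |S_i|=[26, 20, 6, 1] end={s1} — reject; 3/3 del acc.
'7kt77': |S_i|=[26, 21, 14, 7, 3, 1] end={s1} — reject; 5/5 single-dels accept.
'tk77ke': N↓-sim [26, 22, 15, 10, 3, 2, 1] end={s1} ∉↓L; 6/6 deletions ∈↓L.
5 minimals (antichain).


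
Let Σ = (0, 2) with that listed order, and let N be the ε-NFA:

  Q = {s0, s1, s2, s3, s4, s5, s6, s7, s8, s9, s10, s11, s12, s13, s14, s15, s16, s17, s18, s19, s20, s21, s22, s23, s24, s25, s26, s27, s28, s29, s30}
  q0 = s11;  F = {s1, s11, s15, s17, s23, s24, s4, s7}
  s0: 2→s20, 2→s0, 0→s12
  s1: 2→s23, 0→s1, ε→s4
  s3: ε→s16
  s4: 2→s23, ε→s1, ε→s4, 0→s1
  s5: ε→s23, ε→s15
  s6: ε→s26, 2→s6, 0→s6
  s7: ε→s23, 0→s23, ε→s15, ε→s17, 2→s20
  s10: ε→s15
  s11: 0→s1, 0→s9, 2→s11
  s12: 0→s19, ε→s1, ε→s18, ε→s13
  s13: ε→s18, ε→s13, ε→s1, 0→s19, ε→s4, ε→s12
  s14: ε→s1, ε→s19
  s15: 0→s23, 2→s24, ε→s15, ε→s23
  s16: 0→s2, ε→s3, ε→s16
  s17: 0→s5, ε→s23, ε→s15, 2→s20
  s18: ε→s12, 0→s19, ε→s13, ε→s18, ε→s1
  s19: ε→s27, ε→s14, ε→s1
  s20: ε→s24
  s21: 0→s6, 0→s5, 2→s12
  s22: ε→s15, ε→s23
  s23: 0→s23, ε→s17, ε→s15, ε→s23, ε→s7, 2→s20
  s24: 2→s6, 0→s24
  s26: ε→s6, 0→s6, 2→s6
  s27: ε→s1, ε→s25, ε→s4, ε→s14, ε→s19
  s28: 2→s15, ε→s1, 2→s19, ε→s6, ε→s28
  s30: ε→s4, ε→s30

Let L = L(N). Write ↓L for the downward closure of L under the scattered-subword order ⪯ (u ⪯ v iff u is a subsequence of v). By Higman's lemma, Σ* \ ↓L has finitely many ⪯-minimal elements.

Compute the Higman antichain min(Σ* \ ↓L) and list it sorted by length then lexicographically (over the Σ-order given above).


min(Σ*\↓L) = [0222].

|Q|=31, |F|=8, |δ|=85 (52 ε).
min D↑ (5 st, q0=0, F={4}): 0:0→1,2→0 1:0→1,2→2 2:0→2,2→3 3:0→3,2→4 4:0→4,2→4.
'0222': run [13, 12, 9, 4, 2] end={s26,s6} ∉↓L; 4/4 single-dels accept.
1 minimals (antichain).


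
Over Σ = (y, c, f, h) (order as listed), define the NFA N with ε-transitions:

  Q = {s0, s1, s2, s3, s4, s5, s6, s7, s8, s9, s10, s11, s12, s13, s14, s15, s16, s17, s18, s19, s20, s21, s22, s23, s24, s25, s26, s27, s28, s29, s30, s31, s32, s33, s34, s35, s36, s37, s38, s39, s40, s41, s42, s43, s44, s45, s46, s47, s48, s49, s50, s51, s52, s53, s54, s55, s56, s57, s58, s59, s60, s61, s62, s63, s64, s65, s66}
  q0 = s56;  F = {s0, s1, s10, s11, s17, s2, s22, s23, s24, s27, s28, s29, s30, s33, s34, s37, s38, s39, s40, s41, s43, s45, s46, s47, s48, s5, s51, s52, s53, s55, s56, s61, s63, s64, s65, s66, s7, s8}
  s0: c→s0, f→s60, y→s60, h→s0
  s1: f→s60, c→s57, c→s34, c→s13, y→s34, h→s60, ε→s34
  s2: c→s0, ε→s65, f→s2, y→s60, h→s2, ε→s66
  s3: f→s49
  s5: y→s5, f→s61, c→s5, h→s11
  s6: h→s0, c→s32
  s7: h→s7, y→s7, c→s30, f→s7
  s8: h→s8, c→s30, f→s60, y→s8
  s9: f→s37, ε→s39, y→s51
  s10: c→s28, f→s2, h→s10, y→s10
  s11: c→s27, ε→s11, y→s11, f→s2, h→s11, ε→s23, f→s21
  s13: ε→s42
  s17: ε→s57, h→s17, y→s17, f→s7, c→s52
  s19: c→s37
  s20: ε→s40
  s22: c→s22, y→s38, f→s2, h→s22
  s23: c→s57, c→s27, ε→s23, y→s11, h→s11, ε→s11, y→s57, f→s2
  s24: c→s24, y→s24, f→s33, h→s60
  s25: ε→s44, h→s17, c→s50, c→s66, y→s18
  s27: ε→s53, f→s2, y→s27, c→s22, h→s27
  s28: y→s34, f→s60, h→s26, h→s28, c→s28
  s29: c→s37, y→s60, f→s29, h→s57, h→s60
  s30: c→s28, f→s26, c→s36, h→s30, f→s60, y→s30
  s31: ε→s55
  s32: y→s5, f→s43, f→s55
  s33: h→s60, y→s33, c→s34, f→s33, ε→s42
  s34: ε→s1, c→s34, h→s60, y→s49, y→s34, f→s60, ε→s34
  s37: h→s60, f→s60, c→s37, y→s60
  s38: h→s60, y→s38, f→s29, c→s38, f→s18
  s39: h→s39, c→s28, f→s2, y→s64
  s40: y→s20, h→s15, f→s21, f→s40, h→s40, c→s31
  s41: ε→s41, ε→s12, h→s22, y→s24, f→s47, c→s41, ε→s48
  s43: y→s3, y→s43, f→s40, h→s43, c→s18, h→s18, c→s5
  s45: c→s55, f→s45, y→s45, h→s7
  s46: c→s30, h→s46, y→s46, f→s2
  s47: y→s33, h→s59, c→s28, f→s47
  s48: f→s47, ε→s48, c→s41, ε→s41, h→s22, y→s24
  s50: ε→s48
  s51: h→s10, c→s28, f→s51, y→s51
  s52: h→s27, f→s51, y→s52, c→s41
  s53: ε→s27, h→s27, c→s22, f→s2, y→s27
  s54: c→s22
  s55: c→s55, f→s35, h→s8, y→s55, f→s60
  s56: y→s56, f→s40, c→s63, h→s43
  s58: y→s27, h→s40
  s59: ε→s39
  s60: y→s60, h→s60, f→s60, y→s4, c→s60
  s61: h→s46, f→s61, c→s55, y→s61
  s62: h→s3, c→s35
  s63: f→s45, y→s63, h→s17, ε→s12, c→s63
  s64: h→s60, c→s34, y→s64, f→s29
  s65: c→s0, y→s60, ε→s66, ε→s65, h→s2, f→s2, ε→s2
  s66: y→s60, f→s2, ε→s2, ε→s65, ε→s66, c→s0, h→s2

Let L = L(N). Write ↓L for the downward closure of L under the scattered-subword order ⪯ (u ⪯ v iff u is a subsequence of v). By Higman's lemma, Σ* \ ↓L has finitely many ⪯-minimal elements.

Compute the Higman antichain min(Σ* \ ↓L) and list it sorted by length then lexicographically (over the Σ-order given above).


Antichain: [fcf, hchfy, chccyh].

|Q|=67, |F|=38, |δ|=224 (32 ε).
min D↑ (33 st, q0=0, F={10}): 0:y→0,c→1,f→2,h→3 1:y→1,c→1,f→4,h→5 2:y→2,c→6,f→2,h→2 3:y→3,c→7,f→2,h→3 4:y→4,c→6,f→4,h→8 5:y→5,c→9,f→8,h→5 6:y→6,c→6,f→10,h→11 7:y→7,c→7,f→12,h→13 8:y→8,c→14,f→8,h→8 9:y→9,c→15,f→16,h→17 10:y→10,c→10,f→10,h→10 11:y→11,c→14,f→10,h→11 12:y→12,c→6,f→12,h→18 13:y→13,c→17,f→19,h→13 14:y→14,c→20,f→10,h→14 15:y→21,c→15,f→22,h→23 16:y→16,c→20,f→16,h→24 17:y→17,c→23,f→19,h→17 18:y→18,c→14,f→19,h→18 19:y→10,c→25,f→19,h→19 20:y→26,c→20,f→10,h→20 21:y→21,c→21,f→27,h→10 22:y→27,c→20,f→22,h→28 23:y→29,c→23,f→19,h→23 24:y→24,c→20,f→19,h→24 25:y→10,c→25,f→10,h→25 26:y→26,c→26,f→10,h→10 27:y→27,c→26,f→27,h→10 28:y→30,c→20,f→19,h→28 29:y→29,c→29,f→31,h→10 30:y→30,c→26,f→31,h→10 31:y→10,c→32,f→31,h→10 32:y→10,c→32,f→10,h→10 (ε-aug+det+¬).
'fcf': N↓-sim [55, 38, 18, 4] end={s26,s35,s4,s60} — reject; 3/3 del acc.
'hchfy': run [55, 52, 45, 32, 12, 2] end={s4,s60} rej; 5/5 del acc.
'chccyh': N↓-sim [55, 49, 42, 35, 29, 15, 3] end={s4,s57,s60} rej; 6/6 del acc.
3 minimals (antichain).


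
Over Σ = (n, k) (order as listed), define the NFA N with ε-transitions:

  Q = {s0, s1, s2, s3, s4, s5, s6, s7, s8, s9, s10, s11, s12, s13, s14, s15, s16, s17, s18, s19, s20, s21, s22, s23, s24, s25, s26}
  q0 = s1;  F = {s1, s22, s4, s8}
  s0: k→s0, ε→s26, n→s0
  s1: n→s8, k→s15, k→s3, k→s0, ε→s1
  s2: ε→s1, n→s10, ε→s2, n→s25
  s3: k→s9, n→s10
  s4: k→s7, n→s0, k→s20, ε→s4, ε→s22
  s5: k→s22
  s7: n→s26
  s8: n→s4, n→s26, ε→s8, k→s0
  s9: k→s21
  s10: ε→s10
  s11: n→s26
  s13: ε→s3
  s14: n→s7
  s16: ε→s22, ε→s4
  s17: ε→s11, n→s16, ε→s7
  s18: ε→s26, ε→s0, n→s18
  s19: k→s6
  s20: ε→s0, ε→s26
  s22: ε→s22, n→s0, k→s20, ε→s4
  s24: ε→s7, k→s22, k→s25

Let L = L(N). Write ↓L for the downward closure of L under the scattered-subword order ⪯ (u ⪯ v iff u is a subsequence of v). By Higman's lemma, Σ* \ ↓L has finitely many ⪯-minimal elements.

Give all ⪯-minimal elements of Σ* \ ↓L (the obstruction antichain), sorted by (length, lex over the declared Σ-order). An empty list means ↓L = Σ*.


|Q|=27, |F|=4, |δ|=48 (20 ε).
min D↑ (4 st, q0=0, F={2}): 0:n→1,k→2 1:n→3,k→2 2:n→2,k→2 3:n→2,k→2 [Hopcroft].
'k': |S_i|=[13, 9] end={s0,s10,s15,s20,s21,s26,s3,s7,s9} rej; 1/1 single-dels accept.
'nnn': N↓-sim [13, 8, 6, 2] end={s0,s26} rej; 3/3 deletions ∈↓L.
2 words, ⪯-incomp.

A = [k, nnn].


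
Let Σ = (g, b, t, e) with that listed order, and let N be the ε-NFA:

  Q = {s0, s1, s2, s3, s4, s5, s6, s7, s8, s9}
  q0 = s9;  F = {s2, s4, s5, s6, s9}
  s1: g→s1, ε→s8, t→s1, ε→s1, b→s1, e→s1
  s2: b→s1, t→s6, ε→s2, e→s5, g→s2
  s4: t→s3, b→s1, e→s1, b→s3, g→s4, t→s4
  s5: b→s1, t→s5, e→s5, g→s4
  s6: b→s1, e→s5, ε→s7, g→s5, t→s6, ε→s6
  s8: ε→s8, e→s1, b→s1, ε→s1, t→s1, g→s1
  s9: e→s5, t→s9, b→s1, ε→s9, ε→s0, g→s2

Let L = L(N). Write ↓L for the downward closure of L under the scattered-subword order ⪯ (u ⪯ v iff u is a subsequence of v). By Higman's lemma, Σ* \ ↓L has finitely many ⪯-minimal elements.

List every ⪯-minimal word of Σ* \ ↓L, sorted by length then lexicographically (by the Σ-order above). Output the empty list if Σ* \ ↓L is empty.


|Q|=10, |F|=5, |δ|=39 (9 ε).
min D↑ (6 st, q0=0, F={2}): 0:g→1,b→2,t→0,e→3 1:g→1,b→2,t→4,e→3 2:g→2,b→2,t→2,e→2 3:g→5,b→2,t→3,e→3 4:g→3,b→2,t→4,e→3 5:g→5,b→2,t→5,e→2.
'b': run [10, 3] end={s1,s3,s8} rej; 1/1 del acc.
'ege': run [10, 5, 4, 2] end={s1,s8} — reject; 3/3 single-dels accept.
'gtgge': |S_i|=[10, 8, 7, 5, 4, 2] end={s1,s8} — reject; 5/5 single-dels accept.
3 minimals (antichain).

min(Σ*\↓L) = [b, ege, gtgge].


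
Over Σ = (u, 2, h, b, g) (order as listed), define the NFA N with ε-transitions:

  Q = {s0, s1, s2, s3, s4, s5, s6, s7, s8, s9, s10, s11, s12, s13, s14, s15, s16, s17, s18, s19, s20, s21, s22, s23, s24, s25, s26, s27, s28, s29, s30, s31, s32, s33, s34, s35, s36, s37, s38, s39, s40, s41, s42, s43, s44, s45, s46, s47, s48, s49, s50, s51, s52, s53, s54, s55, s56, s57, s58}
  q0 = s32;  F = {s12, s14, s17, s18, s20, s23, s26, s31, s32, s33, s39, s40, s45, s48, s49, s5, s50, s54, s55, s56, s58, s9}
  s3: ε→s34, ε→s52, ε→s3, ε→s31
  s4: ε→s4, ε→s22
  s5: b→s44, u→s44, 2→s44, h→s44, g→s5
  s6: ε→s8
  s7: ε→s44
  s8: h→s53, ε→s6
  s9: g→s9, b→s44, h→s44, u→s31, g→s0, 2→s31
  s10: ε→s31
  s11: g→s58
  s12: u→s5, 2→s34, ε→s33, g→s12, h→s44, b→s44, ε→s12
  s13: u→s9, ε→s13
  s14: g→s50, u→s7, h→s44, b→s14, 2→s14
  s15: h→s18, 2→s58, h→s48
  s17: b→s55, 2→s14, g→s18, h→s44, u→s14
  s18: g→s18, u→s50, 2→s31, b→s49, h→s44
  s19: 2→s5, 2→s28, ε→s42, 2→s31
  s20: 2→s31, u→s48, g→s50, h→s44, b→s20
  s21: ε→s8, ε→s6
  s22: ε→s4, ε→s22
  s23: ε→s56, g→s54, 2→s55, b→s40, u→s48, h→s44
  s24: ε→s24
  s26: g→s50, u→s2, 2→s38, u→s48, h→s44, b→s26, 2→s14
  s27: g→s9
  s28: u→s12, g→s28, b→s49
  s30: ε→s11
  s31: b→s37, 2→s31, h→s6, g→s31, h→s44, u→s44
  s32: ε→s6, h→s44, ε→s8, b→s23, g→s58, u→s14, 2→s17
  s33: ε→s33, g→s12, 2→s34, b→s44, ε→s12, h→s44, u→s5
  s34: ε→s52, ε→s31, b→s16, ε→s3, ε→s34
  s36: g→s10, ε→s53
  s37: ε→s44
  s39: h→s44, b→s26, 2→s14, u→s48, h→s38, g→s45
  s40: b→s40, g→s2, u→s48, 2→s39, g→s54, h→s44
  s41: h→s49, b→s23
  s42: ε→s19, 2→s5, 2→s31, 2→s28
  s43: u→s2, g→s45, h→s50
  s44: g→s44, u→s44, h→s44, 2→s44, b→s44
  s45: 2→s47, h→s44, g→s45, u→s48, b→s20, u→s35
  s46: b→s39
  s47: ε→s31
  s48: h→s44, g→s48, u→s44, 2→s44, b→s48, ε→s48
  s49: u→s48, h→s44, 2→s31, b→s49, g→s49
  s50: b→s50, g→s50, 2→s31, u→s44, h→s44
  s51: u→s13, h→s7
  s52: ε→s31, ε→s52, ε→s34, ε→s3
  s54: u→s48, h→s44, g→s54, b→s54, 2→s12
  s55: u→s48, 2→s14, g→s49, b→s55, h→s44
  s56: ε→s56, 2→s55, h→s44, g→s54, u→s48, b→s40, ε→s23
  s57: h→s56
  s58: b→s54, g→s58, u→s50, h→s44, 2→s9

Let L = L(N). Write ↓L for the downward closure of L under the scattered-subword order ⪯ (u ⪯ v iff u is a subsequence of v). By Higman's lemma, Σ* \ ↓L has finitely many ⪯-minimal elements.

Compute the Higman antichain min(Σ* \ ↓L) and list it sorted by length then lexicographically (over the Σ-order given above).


|Q|=59, |F|=22, |δ|=189 (40 ε).
min D↑ (21 st, q0=0, F={3}): 0:u→1,2→2,h→3,b→4,g→5 1:u→3,2→1,h→3,b→1,g→6 2:u→1,2→1,h→3,b→7,g→8 3:u→3,2→3,h→3,b→3,g→3 4:u→9,2→7,h→3,b→10,g→11 5:u→6,2→12,h→3,b→11,g→5 6:u→3,2→13,h→3,b→6,g→6 7:u→9,2→1,h→3,b→7,g→14 8:u→6,2→13,h→3,b→14,g→8 9:u→3,2→3,h→3,b→9,g→9 10:u→9,2→15,h→3,b→10,g→11 11:u→9,2→16,h→3,b→11,g→11 12:u→13,2→13,h→3,b→3,g→12 13:u→3,2→13,h→3,b→3,g→13 14:u→9,2→13,h→3,b→14,g→14 15:u→9,2→1,h→3,b→17,g→18 16:u→19,2→13,h→3,b→3,g→16 17:u→9,2→1,h→3,b→17,g→6 18:u→9,2→13,h→3,b→20,g→18 19:u→3,2→3,h→3,b→3,g→19 20:u→9,2→13,h→3,b→20,g→6 [Hopcroft].
'h': N↓-sim [37, 5] end={s38,s44,s53,s6,s8} rej; 1/1 del acc.
'uu': |S_i|=[37, 13, 2] end={s44,s7} rej; 2/2 deletions ∈↓L.
'22u': run [37, 31, 15, 2] end={s44,s7} — reject; 3/3 deletions ∈↓L.
'bu2': N↓-sim [37, 31, 6, 1] end={s44} ∉↓L; 3/3 del acc.
'g2b': run [37, 26, 16, 3] end={s16,s37,s44} ∉↓L; 3/3 deletions ∈↓L.
'bb2bgu': N↓-sim [37, 31, 29, 25, 15, 8, 1] end={s44} rej; 6/6 del acc.
6 minimals (antichain).

min(Σ*\↓L) = [h, uu, 22u, bu2, g2b, bb2bgu].


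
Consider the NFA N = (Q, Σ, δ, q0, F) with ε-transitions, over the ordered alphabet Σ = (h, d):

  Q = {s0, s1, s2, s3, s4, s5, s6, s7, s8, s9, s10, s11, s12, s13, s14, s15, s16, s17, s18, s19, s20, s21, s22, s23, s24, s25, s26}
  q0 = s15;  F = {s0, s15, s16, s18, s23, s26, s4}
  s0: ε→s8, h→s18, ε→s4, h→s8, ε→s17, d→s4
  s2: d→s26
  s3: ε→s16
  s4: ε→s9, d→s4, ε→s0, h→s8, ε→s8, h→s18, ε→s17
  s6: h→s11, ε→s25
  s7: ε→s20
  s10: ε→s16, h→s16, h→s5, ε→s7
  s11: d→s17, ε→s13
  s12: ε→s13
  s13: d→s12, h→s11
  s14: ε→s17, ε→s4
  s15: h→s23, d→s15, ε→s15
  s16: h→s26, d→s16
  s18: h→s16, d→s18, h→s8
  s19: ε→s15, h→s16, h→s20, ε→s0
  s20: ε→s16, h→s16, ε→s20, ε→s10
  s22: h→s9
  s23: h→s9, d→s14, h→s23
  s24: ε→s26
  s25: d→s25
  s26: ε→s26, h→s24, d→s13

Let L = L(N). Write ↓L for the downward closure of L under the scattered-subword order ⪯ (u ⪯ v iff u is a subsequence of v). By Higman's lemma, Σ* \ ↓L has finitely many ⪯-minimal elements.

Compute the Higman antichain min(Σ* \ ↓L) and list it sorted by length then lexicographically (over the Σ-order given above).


A = [hdhhhd].

|Q|=27, |F|=7, |δ|=54 (24 ε).
min D↑ (7 st, q0=0, F={6}): 0:h→1,d→0 1:h→1,d→2 2:h→3,d→2 3:h→4,d→3 4:h→5,d→4 5:h→5,d→6 6:h→6,d→6 [Hopcroft].
'hdhhhd': run [15, 14, 13, 9, 8, 6, 4] end={s11,s12,s13,s17} — reject; 6/6 del acc.
1 words, ⪯-incomp.


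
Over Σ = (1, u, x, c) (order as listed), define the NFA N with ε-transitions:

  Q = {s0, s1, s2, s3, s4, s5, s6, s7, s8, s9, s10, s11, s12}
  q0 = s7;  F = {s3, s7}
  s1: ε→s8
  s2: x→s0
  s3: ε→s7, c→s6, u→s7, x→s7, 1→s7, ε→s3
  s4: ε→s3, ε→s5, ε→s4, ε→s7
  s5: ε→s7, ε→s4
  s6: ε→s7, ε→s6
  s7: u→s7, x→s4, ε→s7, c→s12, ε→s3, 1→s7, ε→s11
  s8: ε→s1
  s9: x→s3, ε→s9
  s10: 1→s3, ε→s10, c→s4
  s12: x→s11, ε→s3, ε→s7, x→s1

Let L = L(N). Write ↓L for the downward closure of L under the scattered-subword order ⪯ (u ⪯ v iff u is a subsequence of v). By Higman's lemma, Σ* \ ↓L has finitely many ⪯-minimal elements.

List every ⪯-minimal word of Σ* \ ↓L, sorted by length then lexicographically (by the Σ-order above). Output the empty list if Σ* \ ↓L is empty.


|Q|=13, |F|=2, |δ|=33 (19 ε).
min D↑ (1 st, q0=0, F={}): 0:1→0,u→0,x→0,c→0 [Hopcroft].
L(D↑) = ∅; no obstructions.

min(Σ*\↓L) = [].


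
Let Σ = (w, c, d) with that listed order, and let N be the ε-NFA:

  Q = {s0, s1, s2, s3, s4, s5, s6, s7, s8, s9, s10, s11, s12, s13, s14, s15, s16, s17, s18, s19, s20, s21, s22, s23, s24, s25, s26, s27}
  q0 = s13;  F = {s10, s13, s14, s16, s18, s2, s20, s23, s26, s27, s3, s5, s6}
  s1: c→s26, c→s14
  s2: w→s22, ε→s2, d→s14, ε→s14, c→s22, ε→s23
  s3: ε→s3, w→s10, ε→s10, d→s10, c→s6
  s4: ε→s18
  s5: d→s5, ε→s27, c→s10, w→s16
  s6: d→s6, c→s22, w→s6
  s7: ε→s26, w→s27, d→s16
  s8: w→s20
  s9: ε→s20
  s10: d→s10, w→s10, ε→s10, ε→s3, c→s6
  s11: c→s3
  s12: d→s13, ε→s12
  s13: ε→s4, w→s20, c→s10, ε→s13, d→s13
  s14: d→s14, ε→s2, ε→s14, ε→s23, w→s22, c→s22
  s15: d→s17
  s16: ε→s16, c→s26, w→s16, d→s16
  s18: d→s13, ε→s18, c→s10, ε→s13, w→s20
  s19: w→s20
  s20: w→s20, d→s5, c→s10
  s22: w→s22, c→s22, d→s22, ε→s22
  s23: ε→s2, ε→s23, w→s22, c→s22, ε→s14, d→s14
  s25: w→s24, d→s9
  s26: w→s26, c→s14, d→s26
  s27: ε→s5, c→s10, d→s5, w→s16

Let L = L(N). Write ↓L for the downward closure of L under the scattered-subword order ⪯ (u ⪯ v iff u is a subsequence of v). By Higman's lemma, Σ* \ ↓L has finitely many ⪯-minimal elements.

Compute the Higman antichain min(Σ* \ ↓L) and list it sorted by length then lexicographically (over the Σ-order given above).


|Q|=28, |F|=13, |δ|=78 (25 ε).
min D↑ (9 st, q0=0, F={6}): 0:w→1,c→2,d→0 1:w→1,c→2,d→3 2:w→2,c→4,d→2 3:w→5,c→2,d→3 4:w→4,c→6,d→4 5:w→5,c→7,d→5 6:w→6,c→6,d→6 7:w→7,c→8,d→7 8:w→6,c→6,d→8.
'ccc': run [15, 8, 5, 1] end={s22} ∉↓L; 3/3 deletions ∈↓L.
'wdwccw': run [15, 12, 11, 9, 6, 4, 1] end={s22} ∉↓L; 6/6 single-dels accept.
2 obstructions.

Antichain: [ccc, wdwccw].


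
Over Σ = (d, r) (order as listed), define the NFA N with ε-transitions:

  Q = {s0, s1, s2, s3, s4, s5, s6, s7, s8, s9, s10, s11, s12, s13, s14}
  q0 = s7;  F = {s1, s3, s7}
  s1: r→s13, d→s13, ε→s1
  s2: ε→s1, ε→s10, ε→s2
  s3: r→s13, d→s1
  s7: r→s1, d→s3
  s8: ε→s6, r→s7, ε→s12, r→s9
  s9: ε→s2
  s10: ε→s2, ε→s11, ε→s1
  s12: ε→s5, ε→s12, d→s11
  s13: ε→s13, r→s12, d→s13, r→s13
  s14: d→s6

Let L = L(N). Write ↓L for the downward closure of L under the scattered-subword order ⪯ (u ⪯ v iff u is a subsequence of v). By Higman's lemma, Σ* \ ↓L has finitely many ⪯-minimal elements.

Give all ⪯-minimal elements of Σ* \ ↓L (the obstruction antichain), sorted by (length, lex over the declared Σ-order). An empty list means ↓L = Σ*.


min(Σ*\↓L) = [dr, rd, rr, ddd].

|Q|=15, |F|=3, |δ|=26 (13 ε).
min D↑ (4 st, q0=0, F={3}): 0:d→1,r→2 1:d→2,r→3 2:d→3,r→3 3:d→3,r→3 [Hopcroft].
'dr': N↓-sim [7, 6, 4] end={s11,s12,s13,s5} ∉↓L; 2/2 deletions ∈↓L.
'rd': run [7, 5, 4] end={s11,s12,s13,s5} — reject; 2/2 del acc.
'rr': run [7, 5, 4] end={s11,s12,s13,s5} — reject; 2/2 deletions ∈↓L.
'ddd': run [7, 6, 5, 4] end={s11,s12,s13,s5} — reject; 3/3 del acc.
4 minimals (antichain).


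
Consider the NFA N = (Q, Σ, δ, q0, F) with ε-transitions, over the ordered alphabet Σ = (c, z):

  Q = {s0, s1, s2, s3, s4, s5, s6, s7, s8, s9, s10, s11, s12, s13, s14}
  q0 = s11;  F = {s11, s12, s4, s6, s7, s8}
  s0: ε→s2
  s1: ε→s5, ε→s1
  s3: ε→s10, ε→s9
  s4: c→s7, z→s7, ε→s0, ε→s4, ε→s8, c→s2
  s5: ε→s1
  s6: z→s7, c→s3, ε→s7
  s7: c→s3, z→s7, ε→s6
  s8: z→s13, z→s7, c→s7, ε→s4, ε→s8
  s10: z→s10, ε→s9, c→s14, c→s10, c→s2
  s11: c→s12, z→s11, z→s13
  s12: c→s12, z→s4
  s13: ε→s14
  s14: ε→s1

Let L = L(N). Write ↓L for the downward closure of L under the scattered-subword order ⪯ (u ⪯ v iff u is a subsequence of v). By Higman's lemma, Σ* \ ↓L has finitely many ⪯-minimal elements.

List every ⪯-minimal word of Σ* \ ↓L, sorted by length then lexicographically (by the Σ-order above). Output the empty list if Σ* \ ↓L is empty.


|Q|=15, |F|=6, |δ|=35 (16 ε).
min D↑ (5 st, q0=0, F={4}): 0:c→1,z→0 1:c→1,z→2 2:c→3,z→3 3:c→4,z→3 4:c→4,z→4 (ε-aug+det+¬).
'czcc': N↓-sim [15, 14, 13, 9, 7] end={s1,s10,s14,s2,s3,s5,s9} ∉↓L; 4/4 single-dels accept.
'czzc': |S_i|=[15, 14, 13, 10, 7] end={s1,s10,s14,s2,s3,s5,s9} rej; 4/4 del acc.
2 minimals (antichain).

Antichain: [czcc, czzc].


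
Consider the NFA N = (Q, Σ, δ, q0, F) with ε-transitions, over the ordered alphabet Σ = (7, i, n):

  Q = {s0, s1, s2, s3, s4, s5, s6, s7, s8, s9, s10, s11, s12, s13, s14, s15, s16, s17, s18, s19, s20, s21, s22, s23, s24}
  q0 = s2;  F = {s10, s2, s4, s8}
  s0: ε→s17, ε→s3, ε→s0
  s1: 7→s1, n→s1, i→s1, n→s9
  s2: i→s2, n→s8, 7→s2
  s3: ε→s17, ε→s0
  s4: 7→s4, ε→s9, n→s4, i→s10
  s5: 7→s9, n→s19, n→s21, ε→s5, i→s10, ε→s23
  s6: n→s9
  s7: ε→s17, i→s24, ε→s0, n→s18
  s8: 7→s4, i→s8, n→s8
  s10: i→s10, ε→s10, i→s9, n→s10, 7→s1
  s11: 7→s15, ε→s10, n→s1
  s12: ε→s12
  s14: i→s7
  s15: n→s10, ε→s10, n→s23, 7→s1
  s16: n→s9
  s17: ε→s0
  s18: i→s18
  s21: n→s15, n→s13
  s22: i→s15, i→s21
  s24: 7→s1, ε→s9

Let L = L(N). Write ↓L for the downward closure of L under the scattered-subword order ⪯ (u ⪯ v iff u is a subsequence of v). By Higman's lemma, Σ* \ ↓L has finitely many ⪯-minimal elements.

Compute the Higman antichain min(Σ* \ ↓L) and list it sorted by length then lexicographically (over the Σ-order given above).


|Q|=25, |F|=4, |δ|=53 (16 ε).
min D↑ (5 st, q0=0, F={4}): 0:7→0,i→0,n→1 1:7→2,i→1,n→1 2:7→2,i→3,n→2 3:7→4,i→3,n→3 4:7→4,i→4,n→4 (ε-aug+det+¬).
'n7i7': |S_i|=[6, 5, 4, 3, 2] end={s1,s9} — reject; 4/4 deletions ∈↓L.
1 minimals (antichain).

A = [n7i7].


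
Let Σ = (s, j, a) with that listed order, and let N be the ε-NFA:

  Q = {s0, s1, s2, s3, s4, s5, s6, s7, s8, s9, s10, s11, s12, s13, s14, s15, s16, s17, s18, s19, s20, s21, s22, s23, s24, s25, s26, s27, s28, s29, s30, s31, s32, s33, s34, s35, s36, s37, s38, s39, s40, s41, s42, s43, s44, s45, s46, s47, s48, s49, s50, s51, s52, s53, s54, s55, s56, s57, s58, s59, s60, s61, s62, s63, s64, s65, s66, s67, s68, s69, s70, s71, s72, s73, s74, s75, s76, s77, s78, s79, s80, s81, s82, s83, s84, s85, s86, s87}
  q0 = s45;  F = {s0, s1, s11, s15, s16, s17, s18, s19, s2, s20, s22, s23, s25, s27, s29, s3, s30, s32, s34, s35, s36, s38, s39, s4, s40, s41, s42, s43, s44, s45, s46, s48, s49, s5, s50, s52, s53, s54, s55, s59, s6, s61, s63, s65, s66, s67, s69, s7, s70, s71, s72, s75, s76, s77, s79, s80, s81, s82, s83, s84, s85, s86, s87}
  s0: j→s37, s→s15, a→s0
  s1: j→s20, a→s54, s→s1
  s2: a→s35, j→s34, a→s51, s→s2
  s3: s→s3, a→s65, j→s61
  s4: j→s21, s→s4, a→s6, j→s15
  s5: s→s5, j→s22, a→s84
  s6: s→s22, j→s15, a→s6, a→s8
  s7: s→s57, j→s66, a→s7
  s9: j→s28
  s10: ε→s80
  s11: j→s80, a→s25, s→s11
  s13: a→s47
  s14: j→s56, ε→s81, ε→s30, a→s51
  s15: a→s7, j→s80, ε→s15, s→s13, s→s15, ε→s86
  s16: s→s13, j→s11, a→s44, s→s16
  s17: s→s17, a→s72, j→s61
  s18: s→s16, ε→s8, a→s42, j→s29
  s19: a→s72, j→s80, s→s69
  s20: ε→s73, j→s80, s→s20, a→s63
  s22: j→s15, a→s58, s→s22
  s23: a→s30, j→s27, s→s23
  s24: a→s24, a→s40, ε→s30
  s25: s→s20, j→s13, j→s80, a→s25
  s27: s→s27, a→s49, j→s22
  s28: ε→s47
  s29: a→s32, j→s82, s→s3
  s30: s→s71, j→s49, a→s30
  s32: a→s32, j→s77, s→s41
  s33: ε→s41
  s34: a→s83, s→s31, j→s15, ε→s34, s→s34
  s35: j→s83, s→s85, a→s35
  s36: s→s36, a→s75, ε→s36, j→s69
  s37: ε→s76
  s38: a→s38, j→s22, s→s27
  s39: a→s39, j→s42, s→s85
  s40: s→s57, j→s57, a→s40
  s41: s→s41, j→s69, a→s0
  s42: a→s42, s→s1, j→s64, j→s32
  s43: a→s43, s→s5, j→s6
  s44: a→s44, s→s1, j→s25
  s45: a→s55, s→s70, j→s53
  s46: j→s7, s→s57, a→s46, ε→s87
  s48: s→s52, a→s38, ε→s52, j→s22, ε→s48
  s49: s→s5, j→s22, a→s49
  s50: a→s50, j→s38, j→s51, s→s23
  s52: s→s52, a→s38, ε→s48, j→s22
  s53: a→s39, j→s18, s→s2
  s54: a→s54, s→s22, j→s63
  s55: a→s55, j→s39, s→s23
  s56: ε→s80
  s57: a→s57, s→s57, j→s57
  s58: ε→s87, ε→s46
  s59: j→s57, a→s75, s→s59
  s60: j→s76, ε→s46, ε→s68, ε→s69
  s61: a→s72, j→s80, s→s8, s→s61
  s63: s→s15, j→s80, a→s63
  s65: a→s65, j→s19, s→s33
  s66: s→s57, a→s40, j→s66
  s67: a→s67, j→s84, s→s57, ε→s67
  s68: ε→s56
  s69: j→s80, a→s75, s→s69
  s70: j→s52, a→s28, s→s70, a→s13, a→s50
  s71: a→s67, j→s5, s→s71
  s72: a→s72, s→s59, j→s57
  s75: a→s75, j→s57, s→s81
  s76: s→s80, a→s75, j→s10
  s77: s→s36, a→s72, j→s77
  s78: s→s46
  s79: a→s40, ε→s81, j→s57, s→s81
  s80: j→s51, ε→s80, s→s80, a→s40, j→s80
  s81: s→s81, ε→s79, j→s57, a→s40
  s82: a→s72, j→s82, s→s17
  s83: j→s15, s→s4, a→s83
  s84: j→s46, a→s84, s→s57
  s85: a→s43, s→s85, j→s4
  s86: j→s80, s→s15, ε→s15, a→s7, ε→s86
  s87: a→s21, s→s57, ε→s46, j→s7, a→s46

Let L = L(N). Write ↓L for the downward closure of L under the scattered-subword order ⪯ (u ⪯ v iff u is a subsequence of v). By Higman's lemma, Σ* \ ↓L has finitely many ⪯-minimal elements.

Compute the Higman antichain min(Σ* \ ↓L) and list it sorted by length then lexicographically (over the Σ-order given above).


A = [sjjas, jjjjaj, asasas].

|Q|=88, |F|=63, |δ|=245 (31 ε).
min D↑ (60 st, q0=0, F={35}): 0:s→1,j→2,a→3 1:s→1,j→4,a→5 2:s→6,j→7,a→8 3:s→9,j→8,a→3 4:s→4,j→10,a→11 5:s→9,j→11,a→5 6:s→6,j→12,a→13 7:s→14,j→15,a→16 8:s→17,j→16,a→8 9:s→9,j→18,a→19 10:s→10,j→20,a→21 11:s→18,j→10,a→11 12:s→12,j→20,a→22 13:s→17,j→22,a→13 14:s→14,j→23,a→24 15:s→25,j→26,a→27 16:s→28,j→27,a→16 17:s→17,j→29,a→30 18:s→18,j→10,a→31 19:s→32,j→31,a→19 20:s→20,j→33,a→34 21:s→35,j→34,a→21 22:s→29,j→20,a→22 23:s→23,j→33,a→36 24:s→28,j→36,a→24 25:s→25,j→37,a→38 26:s→39,j→26,a→40 27:s→41,j→42,a→27 28:s→28,j→43,a→44 29:s→29,j→20,a→45 30:s→46,j→45,a→30 31:s→46,j→10,a→31 32:s→32,j→46,a→47 33:s→33,j→33,a→48 34:s→35,j→49,a→34 35:s→35,j→35,a→35 36:s→43,j→33,a→36 37:s→37,j→33,a→40 38:s→41,j→50,a→38 39:s→39,j→37,a→40 40:s→51,j→35,a→40 41:s→41,j→52,a→53 42:s→54,j→42,a→40 43:s→43,j→33,a→55 44:s→10,j→55,a→44 45:s→10,j→20,a→45 46:s→46,j→10,a→56 47:s→35,j→56,a→47 48:s→35,j→35,a→48 49:s→35,j→49,a→48 50:s→52,j→33,a→40 51:s→51,j→35,a→57 52:s→52,j→33,a→57 53:s→20,j→58,a→53 54:s→54,j→52,a→57 55:s→20,j→33,a→55 56:s→35,j→21,a→56 57:s→59,j→35,a→57 58:s→33,j→33,a→57 59:s→59,j→35,a→48 (ε-aug+det+¬).
'sjjas': run [77, 66, 44, 16, 9, 1] end={s57} ∉↓L; 5/5 del acc.
'jjjjaj': |S_i|=[77, 68, 55, 40, 23, 8, 1] end={s57} rej; 6/6 deletions ∈↓L.
'asasas': run [77, 61, 45, 33, 21, 11, 1] end={s57} — reject; 6/6 deletions ∈↓L.
3 obstructions.
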